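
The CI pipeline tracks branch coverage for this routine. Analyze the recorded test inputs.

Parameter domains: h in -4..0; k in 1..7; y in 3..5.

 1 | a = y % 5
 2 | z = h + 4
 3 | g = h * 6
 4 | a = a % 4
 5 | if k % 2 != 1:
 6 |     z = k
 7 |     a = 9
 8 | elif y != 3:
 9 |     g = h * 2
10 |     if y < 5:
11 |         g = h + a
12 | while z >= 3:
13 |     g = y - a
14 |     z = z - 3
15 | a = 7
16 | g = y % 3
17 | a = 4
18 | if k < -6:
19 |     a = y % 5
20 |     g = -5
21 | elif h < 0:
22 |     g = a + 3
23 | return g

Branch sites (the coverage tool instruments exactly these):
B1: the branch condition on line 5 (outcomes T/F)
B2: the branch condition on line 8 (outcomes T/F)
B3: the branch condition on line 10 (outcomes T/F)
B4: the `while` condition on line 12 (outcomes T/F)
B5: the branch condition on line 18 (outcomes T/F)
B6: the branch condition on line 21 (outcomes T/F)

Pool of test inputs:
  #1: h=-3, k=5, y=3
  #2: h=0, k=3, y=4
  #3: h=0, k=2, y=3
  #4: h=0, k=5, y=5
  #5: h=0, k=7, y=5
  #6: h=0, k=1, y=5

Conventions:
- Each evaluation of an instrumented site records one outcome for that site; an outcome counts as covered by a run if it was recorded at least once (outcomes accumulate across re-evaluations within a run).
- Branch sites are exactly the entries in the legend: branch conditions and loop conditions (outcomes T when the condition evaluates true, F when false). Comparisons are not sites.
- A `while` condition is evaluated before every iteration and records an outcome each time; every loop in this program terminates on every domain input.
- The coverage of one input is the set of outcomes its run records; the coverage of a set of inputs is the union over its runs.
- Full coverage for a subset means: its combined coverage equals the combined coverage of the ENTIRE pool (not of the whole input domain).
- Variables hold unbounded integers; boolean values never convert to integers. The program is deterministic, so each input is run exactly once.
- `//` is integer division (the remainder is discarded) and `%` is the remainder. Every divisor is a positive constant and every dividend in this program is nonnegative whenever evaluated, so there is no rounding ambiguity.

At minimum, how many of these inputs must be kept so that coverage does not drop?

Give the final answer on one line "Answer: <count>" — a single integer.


test 1 (h=-3, k=5, y=3) hits B1=F, B2=F, B4=F, B5=F, B6=T
test 2 (h=0, k=3, y=4) hits B1=F, B2=T, B3=T, B4=T, B4=F, B5=F, B6=F
test 3 (h=0, k=2, y=3) hits B1=T, B4=F, B5=F, B6=F
test 4 (h=0, k=5, y=5) hits B1=F, B2=T, B3=F, B4=T, B4=F, B5=F, B6=F
test 5 (h=0, k=7, y=5) hits B1=F, B2=T, B3=F, B4=T, B4=F, B5=F, B6=F
test 6 (h=0, k=1, y=5) hits B1=F, B2=T, B3=F, B4=T, B4=F, B5=F, B6=F
the full pool covers 11 outcomes: B1=T, B1=F, B2=T, B2=F, B3=T, B3=F, B4=T, B4=F, B5=F, B6=T, B6=F
checked all size-1 subsets: none covers 11 outcomes (max 7/11)
checked all size-2 subsets: none covers 11 outcomes (max 9/11)
checked all size-3 subsets: none covers 11 outcomes (max 10/11)
inputs {1, 2, 3, 4} (size 4) cover everything; no size-4 subset with a lexicographically smaller index list covers all 11
Answer: 4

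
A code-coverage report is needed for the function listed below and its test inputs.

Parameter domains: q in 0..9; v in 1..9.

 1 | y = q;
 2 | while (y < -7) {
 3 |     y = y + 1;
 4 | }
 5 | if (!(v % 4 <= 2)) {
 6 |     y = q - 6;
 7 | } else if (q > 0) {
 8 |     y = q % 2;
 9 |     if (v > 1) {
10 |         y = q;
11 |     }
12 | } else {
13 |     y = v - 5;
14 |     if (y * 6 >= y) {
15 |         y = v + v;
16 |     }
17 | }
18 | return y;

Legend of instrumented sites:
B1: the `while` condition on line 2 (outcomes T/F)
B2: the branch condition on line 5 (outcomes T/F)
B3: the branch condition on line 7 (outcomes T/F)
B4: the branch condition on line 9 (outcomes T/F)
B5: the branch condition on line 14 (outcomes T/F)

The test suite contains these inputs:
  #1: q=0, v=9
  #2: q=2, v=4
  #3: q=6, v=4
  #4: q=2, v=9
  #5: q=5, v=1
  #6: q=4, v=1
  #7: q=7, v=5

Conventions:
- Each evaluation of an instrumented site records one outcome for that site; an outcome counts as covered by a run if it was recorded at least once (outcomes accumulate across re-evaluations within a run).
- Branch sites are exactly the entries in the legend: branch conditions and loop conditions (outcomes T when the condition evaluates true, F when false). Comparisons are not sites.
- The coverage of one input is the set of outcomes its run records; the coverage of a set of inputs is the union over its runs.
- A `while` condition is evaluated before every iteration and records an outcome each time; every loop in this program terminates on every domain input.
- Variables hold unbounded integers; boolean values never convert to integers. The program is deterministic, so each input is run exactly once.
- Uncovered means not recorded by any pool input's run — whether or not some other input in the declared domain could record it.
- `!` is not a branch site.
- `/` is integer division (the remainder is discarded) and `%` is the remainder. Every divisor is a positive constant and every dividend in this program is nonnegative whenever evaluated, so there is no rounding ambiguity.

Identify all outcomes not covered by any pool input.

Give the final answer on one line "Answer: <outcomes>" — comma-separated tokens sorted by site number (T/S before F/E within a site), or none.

test 1 (q=0, v=9) fires B1->F, B2->F, B3->F, B5->T; hits B1=F, B2=F, B3=F, B5=T
test 2 (q=2, v=4) fires B1->F, B2->F, B3->T, B4->T; hits B1=F, B2=F, B3=T, B4=T
test 3 (q=6, v=4) fires B1->F, B2->F, B3->T, B4->T; hits B1=F, B2=F, B3=T, B4=T
test 4 (q=2, v=9) fires B1->F, B2->F, B3->T, B4->T; hits B1=F, B2=F, B3=T, B4=T
test 5 (q=5, v=1) fires B1->F, B2->F, B3->T, B4->F; hits B1=F, B2=F, B3=T, B4=F
test 6 (q=4, v=1) fires B1->F, B2->F, B3->T, B4->F; hits B1=F, B2=F, B3=T, B4=F
test 7 (q=7, v=5) fires B1->F, B2->F, B3->T, B4->T; hits B1=F, B2=F, B3=T, B4=T
union over the pool: B1=F, B2=F, B3=T, B3=F, B4=T, B4=F, B5=T
uncovered (3 of 10): B1=T, B2=T, B5=F

Answer: B1=T, B2=T, B5=F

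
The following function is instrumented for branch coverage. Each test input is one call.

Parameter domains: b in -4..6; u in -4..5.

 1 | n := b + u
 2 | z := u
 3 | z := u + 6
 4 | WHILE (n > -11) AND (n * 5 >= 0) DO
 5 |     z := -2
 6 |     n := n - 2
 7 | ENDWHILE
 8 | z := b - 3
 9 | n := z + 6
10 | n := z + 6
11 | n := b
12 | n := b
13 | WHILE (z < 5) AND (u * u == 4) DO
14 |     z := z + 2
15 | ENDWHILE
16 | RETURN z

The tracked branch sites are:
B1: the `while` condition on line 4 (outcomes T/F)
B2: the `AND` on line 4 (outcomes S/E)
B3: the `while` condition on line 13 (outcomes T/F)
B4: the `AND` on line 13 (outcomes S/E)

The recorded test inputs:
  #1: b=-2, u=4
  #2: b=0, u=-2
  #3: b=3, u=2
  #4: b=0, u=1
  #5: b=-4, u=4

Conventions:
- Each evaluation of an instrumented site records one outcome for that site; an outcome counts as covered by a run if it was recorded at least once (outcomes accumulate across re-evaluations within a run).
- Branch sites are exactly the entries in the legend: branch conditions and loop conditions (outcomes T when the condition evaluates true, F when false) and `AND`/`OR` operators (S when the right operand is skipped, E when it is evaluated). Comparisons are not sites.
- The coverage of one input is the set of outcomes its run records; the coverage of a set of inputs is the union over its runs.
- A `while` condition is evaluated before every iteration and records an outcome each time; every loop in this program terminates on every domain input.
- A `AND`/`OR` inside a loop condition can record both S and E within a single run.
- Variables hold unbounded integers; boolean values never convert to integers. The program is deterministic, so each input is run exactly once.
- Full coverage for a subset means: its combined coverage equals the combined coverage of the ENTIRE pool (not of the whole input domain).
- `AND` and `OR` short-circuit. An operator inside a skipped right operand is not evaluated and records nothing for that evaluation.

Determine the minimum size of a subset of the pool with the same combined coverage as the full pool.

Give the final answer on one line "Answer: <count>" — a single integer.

run #1 (b=-2, u=4) runs B2->E, B1->T, B2->E, B1->T, B2->E, B1->F, B4->E, B3->F; records B1=T, B1=F, B2=E, B3=F, B4=E
run #2 (b=0, u=-2) runs B2->E, B1->F, B4->E, B3->T, B4->E, B3->T, B4->E, B3->T, B4->E, B3->T, B4->S, B3->F; records B1=F, B2=E, B3=T, B3=F, B4=S, B4=E
run #3 (b=3, u=2) runs B2->E, B1->T, B2->E, B1->T, B2->E, B1->T, B2->E, B1->F, B4->E, B3->T, B4->E, B3->T, B4->E, B3->T, ...; records B1=T, B1=F, B2=E, B3=T, B3=F, B4=S, B4=E
run #4 (b=0, u=1) runs B2->E, B1->T, B2->E, B1->F, B4->E, B3->F; records B1=T, B1=F, B2=E, B3=F, B4=E
run #5 (b=-4, u=4) runs B2->E, B1->T, B2->E, B1->F, B4->E, B3->F; records B1=T, B1=F, B2=E, B3=F, B4=E
pool-wide coverage (7 outcomes): B1=T, B1=F, B2=E, B3=T, B3=F, B4=S, B4=E
size 1: inputs {3} cover all 7 outcomes, and no lexicographically smaller subset of this size does

Answer: 1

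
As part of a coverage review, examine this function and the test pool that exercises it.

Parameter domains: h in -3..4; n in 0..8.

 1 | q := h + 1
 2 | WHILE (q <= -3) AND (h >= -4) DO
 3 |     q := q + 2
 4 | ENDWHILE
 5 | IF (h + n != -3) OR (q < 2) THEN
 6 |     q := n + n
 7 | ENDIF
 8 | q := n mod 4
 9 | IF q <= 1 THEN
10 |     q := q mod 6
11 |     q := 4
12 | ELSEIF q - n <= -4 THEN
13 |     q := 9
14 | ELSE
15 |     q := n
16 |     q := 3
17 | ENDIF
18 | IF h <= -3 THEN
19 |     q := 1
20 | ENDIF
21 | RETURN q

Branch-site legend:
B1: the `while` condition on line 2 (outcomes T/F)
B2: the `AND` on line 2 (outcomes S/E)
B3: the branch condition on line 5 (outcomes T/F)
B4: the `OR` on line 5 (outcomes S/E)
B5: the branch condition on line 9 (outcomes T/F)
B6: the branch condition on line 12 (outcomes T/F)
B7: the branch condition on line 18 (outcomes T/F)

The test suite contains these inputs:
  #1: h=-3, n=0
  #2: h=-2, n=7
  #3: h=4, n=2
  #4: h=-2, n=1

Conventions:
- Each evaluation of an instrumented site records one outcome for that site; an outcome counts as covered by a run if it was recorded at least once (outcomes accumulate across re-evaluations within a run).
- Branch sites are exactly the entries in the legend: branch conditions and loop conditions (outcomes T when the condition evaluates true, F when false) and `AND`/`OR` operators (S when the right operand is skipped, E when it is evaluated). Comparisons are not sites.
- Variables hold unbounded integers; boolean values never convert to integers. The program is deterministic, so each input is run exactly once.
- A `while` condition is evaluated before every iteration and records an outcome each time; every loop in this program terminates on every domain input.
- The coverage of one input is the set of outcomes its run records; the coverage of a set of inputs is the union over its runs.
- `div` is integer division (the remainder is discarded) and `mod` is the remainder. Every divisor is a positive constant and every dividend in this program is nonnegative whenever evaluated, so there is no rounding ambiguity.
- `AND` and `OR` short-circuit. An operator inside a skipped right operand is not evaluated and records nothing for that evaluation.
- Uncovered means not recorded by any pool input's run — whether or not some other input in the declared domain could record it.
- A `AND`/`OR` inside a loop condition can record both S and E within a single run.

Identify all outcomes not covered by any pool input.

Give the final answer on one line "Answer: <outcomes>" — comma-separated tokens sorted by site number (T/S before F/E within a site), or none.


run #1 (h=-3, n=0) runs B2->S, B1->F, B4->E, B3->T, B5->T, B7->T; records B1=F, B2=S, B3=T, B4=E, B5=T, B7=T
run #2 (h=-2, n=7) runs B2->S, B1->F, B4->S, B3->T, B5->F, B6->T, B7->F; records B1=F, B2=S, B3=T, B4=S, B5=F, B6=T, B7=F
run #3 (h=4, n=2) runs B2->S, B1->F, B4->S, B3->T, B5->F, B6->F, B7->F; records B1=F, B2=S, B3=T, B4=S, B5=F, B6=F, B7=F
run #4 (h=-2, n=1) runs B2->S, B1->F, B4->S, B3->T, B5->T, B7->F; records B1=F, B2=S, B3=T, B4=S, B5=T, B7=F
union over the pool: B1=F, B2=S, B3=T, B4=S, B4=E, B5=T, B5=F, B6=T, B6=F, B7=T, B7=F
uncovered (3 of 14): B1=T, B2=E, B3=F
Answer: B1=T, B2=E, B3=F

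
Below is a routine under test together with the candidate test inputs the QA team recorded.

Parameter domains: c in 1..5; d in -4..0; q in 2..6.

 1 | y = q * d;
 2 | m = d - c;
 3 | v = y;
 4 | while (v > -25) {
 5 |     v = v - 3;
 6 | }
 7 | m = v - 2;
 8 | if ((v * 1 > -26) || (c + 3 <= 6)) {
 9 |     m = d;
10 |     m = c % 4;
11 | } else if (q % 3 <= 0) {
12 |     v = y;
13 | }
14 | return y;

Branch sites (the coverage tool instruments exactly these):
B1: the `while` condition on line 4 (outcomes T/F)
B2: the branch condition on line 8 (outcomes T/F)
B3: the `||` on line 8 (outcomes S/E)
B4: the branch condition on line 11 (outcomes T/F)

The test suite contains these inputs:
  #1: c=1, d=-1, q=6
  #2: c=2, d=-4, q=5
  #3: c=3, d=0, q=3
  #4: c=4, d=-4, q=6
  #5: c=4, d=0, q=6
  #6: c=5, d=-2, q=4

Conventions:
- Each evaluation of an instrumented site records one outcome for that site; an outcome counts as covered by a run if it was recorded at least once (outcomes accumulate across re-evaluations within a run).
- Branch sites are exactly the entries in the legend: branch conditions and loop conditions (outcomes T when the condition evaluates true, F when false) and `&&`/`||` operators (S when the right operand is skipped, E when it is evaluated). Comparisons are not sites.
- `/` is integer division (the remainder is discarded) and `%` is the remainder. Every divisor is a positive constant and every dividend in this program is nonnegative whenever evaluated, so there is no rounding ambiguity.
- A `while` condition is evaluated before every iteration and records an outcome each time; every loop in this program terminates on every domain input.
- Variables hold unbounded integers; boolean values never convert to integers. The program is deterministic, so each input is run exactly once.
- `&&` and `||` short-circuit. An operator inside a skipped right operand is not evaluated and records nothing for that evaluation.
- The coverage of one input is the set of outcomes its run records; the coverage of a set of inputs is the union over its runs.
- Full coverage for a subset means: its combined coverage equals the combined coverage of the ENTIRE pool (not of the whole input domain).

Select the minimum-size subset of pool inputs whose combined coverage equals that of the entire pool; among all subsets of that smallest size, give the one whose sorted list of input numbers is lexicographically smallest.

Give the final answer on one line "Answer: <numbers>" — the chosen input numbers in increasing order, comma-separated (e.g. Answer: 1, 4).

run #1 (c=1, d=-1, q=6) runs B1->T, B1->T, B1->T, B1->T, B1->T, B1->T, B1->T, B1->F, B3->E, B2->T; records B1=T, B1=F, B2=T, B3=E
run #2 (c=2, d=-4, q=5) runs B1->T, B1->T, B1->F, B3->E, B2->T; records B1=T, B1=F, B2=T, B3=E
run #3 (c=3, d=0, q=3) runs B1->T, B1->T, B1->T, B1->T, B1->T, B1->T, B1->T, B1->T, B1->T, B1->F, B3->E, B2->T; records B1=T, B1=F, B2=T, B3=E
run #4 (c=4, d=-4, q=6) runs B1->T, B1->F, B3->E, B2->F, B4->T; records B1=T, B1=F, B2=F, B3=E, B4=T
run #5 (c=4, d=0, q=6) runs B1->T, B1->T, B1->T, B1->T, B1->T, B1->T, B1->T, B1->T, B1->T, B1->F, B3->E, B2->F, B4->T; records B1=T, B1=F, B2=F, B3=E, B4=T
run #6 (c=5, d=-2, q=4) runs B1->T, B1->T, B1->T, B1->T, B1->T, B1->T, B1->F, B3->E, B2->F, B4->F; records B1=T, B1=F, B2=F, B3=E, B4=F
the full pool covers 7 outcomes: B1=T, B1=F, B2=T, B2=F, B3=E, B4=T, B4=F
no size-1 subset reaches all 7 outcomes (best union: 5/7)
no size-2 subset reaches all 7 outcomes (best union: 6/7)
at size 3, {1, 4, 6} reaches all 7 outcomes; every lexicographically earlier size-3 subset fails

Answer: 1, 4, 6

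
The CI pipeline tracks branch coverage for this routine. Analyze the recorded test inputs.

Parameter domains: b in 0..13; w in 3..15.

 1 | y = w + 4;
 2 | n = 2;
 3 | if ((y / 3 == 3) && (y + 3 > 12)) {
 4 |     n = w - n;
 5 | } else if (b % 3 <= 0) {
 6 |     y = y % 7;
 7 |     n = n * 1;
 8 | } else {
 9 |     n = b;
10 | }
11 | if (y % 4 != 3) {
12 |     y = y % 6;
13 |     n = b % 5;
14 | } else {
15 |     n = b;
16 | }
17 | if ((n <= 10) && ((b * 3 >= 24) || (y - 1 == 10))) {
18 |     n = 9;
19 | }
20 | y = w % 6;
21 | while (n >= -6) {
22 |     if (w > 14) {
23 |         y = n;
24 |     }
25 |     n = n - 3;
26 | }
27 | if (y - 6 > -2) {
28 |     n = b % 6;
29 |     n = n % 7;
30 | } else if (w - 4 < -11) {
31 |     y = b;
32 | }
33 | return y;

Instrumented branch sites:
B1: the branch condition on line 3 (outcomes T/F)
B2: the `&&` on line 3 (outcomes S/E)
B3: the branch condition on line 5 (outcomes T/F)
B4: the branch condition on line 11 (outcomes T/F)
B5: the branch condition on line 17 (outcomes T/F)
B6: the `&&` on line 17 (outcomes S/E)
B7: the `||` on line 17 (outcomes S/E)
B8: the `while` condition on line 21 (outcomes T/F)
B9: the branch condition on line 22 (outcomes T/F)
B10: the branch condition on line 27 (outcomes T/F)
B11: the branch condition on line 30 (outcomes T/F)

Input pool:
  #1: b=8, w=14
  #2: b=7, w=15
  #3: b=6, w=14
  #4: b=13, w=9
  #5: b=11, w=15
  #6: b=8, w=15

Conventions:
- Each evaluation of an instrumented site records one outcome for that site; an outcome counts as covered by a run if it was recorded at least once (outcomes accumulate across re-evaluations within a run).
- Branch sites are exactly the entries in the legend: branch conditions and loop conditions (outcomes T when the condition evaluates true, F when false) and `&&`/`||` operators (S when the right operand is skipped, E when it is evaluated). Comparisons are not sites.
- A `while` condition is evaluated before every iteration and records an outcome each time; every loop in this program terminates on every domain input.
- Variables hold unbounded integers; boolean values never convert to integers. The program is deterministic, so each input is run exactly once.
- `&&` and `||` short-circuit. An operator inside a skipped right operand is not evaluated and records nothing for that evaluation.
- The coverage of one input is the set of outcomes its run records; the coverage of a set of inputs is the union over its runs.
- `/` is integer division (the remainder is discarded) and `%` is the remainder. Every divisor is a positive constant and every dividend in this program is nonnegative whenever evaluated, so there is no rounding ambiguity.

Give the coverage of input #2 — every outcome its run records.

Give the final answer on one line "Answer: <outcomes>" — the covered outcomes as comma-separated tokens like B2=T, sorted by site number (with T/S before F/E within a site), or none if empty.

Event log for input #2 (b=7, w=15):
  B2->S, B1->F, B3->F, B4->F, B6->E, B7->E, B5->F, B8->T, B9->T, B8->T
  B9->T, B8->T, B9->T, B8->T, B9->T, B8->T, B9->T, B8->F, B10->F, B11->F
as a set, this run covers: B1=F, B2=S, B3=F, B4=F, B5=F, B6=E, B7=E, B8=T, B8=F, B9=T, B10=F, B11=F

Answer: B1=F, B2=S, B3=F, B4=F, B5=F, B6=E, B7=E, B8=T, B8=F, B9=T, B10=F, B11=F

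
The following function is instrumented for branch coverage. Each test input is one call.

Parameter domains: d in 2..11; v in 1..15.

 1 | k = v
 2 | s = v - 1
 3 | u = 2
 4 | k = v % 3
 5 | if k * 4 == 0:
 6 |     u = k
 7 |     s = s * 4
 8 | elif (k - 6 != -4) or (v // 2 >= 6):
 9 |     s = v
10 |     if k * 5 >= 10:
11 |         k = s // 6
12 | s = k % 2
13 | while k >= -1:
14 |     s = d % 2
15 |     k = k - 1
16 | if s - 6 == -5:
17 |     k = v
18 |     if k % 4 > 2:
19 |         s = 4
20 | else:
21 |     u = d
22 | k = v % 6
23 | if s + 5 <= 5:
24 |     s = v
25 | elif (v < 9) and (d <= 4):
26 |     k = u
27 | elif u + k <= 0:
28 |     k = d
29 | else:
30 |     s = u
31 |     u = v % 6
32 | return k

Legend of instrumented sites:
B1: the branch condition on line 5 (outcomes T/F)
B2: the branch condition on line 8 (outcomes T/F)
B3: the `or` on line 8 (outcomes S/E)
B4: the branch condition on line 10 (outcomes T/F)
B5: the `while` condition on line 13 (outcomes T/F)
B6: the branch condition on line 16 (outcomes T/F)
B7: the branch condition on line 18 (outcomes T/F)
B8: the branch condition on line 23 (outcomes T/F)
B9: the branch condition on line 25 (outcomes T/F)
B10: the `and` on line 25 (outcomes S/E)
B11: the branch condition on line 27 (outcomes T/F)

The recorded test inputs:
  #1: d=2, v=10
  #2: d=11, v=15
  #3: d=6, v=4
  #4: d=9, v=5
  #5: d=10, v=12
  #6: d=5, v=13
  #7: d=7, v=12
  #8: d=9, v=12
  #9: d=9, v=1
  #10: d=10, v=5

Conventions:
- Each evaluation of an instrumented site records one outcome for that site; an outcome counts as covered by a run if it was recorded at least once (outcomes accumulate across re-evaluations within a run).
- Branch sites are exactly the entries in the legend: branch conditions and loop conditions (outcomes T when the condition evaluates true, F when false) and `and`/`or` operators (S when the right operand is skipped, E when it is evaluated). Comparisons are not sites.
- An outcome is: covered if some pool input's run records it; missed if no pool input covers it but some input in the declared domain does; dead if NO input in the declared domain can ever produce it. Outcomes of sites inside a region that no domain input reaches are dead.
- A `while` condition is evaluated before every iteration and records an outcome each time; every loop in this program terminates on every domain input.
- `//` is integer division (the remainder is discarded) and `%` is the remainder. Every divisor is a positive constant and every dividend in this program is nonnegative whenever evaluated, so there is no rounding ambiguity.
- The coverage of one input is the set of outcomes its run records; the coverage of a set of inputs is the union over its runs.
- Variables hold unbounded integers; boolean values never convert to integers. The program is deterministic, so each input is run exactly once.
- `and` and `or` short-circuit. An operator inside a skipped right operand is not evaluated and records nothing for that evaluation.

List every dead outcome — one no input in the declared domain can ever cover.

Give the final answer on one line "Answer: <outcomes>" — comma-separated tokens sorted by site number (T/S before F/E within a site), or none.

running all 150 domain inputs and tallying outcomes:
  reachable outcomes have witnesses, e.g. B1=T (e.g. d=2, v=3), B1=F (e.g. d=2, v=1), B2=T (e.g. d=2, v=1), B2=F (e.g. d=2, v=2)

Answer: none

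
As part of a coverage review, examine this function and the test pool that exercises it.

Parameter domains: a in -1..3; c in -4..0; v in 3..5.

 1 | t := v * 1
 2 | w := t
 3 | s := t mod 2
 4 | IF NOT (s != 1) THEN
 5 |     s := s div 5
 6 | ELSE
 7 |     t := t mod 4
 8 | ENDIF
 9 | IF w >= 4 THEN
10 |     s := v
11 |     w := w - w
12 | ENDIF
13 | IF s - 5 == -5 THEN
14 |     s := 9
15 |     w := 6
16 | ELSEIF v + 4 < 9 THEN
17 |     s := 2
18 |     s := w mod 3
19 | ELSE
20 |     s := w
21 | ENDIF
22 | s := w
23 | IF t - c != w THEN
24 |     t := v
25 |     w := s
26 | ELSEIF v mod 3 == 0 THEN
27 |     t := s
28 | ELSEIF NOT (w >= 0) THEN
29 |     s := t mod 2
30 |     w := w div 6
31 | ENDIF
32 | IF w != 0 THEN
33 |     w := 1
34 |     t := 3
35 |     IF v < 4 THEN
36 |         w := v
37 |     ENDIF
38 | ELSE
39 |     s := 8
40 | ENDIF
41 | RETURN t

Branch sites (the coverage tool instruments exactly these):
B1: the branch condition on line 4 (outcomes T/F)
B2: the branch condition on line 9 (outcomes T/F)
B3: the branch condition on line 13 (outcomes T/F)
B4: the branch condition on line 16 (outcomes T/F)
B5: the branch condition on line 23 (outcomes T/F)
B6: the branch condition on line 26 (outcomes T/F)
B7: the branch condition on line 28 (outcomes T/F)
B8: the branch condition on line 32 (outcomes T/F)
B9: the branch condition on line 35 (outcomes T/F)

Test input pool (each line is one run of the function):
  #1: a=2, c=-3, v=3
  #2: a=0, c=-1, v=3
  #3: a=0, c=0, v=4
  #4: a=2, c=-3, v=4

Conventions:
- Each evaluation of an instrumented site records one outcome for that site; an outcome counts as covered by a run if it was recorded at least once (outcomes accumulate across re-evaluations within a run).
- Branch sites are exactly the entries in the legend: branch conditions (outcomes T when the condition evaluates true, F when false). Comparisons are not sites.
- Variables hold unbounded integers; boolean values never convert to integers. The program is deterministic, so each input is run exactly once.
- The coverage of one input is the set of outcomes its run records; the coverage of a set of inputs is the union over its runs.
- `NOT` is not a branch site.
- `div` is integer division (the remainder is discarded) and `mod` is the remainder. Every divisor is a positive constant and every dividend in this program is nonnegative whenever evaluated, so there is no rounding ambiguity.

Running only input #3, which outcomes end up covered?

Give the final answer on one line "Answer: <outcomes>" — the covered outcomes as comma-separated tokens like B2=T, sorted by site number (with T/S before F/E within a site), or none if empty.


Running input #3 (a=0, c=0, v=4), event by event:
  B1->F, B2->T, B3->F, B4->T, B5->F, B6->F, B7->F, B8->F
as a set, this run covers: B1=F, B2=T, B3=F, B4=T, B5=F, B6=F, B7=F, B8=F
Answer: B1=F, B2=T, B3=F, B4=T, B5=F, B6=F, B7=F, B8=F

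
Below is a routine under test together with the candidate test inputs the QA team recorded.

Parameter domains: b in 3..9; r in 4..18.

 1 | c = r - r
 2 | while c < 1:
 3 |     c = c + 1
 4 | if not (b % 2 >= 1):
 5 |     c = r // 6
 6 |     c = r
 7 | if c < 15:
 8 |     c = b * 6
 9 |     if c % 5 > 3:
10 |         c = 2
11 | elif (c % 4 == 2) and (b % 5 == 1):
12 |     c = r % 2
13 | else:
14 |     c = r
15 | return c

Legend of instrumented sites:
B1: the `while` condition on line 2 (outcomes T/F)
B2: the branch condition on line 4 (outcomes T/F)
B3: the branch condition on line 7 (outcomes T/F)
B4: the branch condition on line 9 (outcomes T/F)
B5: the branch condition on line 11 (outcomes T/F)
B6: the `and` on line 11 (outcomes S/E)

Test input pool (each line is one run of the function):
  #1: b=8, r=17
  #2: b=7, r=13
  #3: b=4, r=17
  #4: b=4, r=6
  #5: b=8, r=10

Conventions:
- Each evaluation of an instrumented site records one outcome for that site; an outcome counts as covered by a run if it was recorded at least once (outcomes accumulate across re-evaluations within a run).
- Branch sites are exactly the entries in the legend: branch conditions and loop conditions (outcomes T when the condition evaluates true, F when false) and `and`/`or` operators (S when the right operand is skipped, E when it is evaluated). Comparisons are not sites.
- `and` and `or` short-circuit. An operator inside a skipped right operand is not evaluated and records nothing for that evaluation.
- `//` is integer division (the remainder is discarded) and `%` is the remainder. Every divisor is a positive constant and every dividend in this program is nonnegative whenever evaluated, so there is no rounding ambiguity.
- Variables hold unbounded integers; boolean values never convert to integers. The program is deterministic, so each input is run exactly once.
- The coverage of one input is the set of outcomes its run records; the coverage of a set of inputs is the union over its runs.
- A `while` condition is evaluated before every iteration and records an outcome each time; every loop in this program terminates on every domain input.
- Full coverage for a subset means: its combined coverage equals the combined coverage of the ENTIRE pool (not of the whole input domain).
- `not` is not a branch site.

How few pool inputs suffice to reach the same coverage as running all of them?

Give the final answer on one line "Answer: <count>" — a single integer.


test 1 (b=8, r=17) fires B1->T, B1->F, B2->T, B3->F, B6->S, B5->F; hits B1=T, B1=F, B2=T, B3=F, B5=F, B6=S
test 2 (b=7, r=13) fires B1->T, B1->F, B2->F, B3->T, B4->F; hits B1=T, B1=F, B2=F, B3=T, B4=F
test 3 (b=4, r=17) fires B1->T, B1->F, B2->T, B3->F, B6->S, B5->F; hits B1=T, B1=F, B2=T, B3=F, B5=F, B6=S
test 4 (b=4, r=6) fires B1->T, B1->F, B2->T, B3->T, B4->T; hits B1=T, B1=F, B2=T, B3=T, B4=T
test 5 (b=8, r=10) fires B1->T, B1->F, B2->T, B3->T, B4->F; hits B1=T, B1=F, B2=T, B3=T, B4=F
together the pool reaches 10 outcomes: B1=T, B1=F, B2=T, B2=F, B3=T, B3=F, B4=T, B4=F, B5=F, B6=S
size 1 is not enough: best union over all size-1 subsets is 6/10
size 2 is not enough: best union over all size-2 subsets is 9/10
at size 3, {1, 2, 4} reaches all 10 outcomes; every lexicographically earlier size-3 subset fails
Answer: 3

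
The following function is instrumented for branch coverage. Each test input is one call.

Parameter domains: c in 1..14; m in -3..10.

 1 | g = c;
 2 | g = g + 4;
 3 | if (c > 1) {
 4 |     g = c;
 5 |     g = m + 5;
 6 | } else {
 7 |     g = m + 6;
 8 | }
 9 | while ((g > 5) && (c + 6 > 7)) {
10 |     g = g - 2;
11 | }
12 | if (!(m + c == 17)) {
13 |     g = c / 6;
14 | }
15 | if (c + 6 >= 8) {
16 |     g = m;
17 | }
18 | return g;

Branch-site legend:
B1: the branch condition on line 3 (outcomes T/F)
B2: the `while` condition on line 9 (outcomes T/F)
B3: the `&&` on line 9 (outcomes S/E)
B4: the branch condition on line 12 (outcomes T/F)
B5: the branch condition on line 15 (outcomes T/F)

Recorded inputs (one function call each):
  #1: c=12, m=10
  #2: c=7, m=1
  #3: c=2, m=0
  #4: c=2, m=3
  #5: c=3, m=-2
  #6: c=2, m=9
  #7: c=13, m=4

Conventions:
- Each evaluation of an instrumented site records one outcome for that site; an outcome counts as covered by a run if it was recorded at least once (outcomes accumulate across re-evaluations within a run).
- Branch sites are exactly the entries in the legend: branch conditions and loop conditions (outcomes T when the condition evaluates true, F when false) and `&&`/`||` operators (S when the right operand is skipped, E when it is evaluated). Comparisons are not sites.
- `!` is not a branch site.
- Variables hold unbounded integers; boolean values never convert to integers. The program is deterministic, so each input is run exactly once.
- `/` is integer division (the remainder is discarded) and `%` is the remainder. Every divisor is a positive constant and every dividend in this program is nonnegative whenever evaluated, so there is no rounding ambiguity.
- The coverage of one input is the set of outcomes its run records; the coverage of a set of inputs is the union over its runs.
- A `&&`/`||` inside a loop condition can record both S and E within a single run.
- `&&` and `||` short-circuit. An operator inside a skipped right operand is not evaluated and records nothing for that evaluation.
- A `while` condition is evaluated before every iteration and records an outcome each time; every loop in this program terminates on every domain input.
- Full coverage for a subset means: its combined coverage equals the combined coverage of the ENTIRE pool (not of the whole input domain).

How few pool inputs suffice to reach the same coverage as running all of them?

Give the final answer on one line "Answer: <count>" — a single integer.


input #1, c=12, m=10: events B1->T, B3->E, B2->T, B3->E, B2->T, B3->E, B2->T, B3->E, B2->T, B3->E, B2->T, B3->S, B2->F, B4->T, ...; outcomes B1=T, B2=T, B2=F, B3=S, B3=E, B4=T, B5=T
input #2, c=7, m=1: events B1->T, B3->E, B2->T, B3->S, B2->F, B4->T, B5->T; outcomes B1=T, B2=T, B2=F, B3=S, B3=E, B4=T, B5=T
input #3, c=2, m=0: events B1->T, B3->S, B2->F, B4->T, B5->T; outcomes B1=T, B2=F, B3=S, B4=T, B5=T
input #4, c=2, m=3: events B1->T, B3->E, B2->T, B3->E, B2->T, B3->S, B2->F, B4->T, B5->T; outcomes B1=T, B2=T, B2=F, B3=S, B3=E, B4=T, B5=T
input #5, c=3, m=-2: events B1->T, B3->S, B2->F, B4->T, B5->T; outcomes B1=T, B2=F, B3=S, B4=T, B5=T
input #6, c=2, m=9: events B1->T, B3->E, B2->T, B3->E, B2->T, B3->E, B2->T, B3->E, B2->T, B3->E, B2->T, B3->S, B2->F, B4->T, ...; outcomes B1=T, B2=T, B2=F, B3=S, B3=E, B4=T, B5=T
input #7, c=13, m=4: events B1->T, B3->E, B2->T, B3->E, B2->T, B3->S, B2->F, B4->F, B5->T; outcomes B1=T, B2=T, B2=F, B3=S, B3=E, B4=F, B5=T
pool-wide coverage (8 outcomes): B1=T, B2=T, B2=F, B3=S, B3=E, B4=T, B4=F, B5=T
every size-1 subset falls short of the 8 outcomes (best: 7/8)
at size 2, {1, 7} reaches all 8 outcomes; every lexicographically earlier size-2 subset fails
Answer: 2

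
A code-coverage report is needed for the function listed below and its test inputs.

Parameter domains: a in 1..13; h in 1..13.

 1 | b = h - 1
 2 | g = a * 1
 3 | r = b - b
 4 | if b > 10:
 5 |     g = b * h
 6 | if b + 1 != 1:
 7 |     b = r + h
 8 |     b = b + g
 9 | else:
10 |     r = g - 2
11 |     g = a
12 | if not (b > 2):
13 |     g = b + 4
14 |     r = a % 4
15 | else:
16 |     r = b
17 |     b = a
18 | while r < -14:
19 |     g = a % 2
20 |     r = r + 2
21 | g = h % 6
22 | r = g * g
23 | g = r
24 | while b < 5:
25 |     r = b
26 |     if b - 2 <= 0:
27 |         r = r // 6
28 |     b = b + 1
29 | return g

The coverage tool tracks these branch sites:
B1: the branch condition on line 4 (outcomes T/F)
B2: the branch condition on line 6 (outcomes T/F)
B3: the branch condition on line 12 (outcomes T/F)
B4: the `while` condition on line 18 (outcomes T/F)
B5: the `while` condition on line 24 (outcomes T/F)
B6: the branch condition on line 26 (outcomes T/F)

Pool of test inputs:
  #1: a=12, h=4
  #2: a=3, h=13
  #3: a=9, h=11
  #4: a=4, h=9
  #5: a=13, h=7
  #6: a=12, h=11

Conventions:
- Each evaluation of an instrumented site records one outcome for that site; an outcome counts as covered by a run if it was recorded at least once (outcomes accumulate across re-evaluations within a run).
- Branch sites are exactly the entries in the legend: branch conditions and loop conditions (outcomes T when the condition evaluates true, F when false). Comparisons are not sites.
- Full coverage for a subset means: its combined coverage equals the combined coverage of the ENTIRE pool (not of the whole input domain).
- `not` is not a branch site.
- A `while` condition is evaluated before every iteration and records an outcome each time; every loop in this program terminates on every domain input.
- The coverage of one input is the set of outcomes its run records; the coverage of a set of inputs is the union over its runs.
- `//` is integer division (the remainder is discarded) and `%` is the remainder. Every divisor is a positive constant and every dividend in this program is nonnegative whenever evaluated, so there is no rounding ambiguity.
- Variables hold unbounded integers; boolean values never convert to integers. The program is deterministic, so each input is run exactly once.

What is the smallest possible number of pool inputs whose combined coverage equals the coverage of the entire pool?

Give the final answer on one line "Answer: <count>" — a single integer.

test 1 (a=12, h=4) hits B1=F, B2=T, B3=F, B4=F, B5=F
test 2 (a=3, h=13) hits B1=T, B2=T, B3=F, B4=F, B5=T, B5=F, B6=F
test 3 (a=9, h=11) hits B1=F, B2=T, B3=F, B4=F, B5=F
test 4 (a=4, h=9) hits B1=F, B2=T, B3=F, B4=F, B5=T, B5=F, B6=F
test 5 (a=13, h=7) hits B1=F, B2=T, B3=F, B4=F, B5=F
test 6 (a=12, h=11) hits B1=F, B2=T, B3=F, B4=F, B5=F
together the pool reaches 8 outcomes: B1=T, B1=F, B2=T, B3=F, B4=F, B5=T, B5=F, B6=F
size 1 is not enough: best union over all size-1 subsets is 7/8
at size 2, {1, 2} reaches all 8 outcomes; every lexicographically earlier size-2 subset fails

Answer: 2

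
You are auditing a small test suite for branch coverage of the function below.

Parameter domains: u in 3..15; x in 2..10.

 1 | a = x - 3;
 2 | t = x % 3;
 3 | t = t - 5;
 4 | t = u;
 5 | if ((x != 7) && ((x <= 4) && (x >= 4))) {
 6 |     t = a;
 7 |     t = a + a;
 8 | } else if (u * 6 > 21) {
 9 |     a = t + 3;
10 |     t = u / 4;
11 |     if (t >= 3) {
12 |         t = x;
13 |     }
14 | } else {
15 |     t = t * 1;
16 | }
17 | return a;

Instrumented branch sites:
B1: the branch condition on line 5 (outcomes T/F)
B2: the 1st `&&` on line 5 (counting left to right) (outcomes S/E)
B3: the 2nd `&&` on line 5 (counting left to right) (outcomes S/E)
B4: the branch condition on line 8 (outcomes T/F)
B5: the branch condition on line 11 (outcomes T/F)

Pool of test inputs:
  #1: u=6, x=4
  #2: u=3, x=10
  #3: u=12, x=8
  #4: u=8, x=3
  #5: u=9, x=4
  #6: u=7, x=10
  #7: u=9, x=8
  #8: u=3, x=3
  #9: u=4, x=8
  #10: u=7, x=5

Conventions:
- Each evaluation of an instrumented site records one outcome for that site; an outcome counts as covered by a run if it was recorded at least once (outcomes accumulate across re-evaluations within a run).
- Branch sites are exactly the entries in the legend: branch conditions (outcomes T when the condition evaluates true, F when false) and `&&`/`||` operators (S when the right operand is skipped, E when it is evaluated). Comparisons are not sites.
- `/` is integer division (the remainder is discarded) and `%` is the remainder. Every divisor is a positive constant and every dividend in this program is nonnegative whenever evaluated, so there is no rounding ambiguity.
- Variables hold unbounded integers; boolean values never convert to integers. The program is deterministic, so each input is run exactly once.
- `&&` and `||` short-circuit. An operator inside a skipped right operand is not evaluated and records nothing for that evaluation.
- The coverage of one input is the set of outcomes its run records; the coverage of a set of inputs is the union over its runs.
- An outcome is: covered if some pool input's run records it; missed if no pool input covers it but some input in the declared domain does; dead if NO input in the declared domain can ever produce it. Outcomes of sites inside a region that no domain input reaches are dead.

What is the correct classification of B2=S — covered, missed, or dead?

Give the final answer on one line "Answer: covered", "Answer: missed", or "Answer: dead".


no pool input records B2=S
but domain input (u=3, x=7) does record it -> reachable, so missed
Answer: missed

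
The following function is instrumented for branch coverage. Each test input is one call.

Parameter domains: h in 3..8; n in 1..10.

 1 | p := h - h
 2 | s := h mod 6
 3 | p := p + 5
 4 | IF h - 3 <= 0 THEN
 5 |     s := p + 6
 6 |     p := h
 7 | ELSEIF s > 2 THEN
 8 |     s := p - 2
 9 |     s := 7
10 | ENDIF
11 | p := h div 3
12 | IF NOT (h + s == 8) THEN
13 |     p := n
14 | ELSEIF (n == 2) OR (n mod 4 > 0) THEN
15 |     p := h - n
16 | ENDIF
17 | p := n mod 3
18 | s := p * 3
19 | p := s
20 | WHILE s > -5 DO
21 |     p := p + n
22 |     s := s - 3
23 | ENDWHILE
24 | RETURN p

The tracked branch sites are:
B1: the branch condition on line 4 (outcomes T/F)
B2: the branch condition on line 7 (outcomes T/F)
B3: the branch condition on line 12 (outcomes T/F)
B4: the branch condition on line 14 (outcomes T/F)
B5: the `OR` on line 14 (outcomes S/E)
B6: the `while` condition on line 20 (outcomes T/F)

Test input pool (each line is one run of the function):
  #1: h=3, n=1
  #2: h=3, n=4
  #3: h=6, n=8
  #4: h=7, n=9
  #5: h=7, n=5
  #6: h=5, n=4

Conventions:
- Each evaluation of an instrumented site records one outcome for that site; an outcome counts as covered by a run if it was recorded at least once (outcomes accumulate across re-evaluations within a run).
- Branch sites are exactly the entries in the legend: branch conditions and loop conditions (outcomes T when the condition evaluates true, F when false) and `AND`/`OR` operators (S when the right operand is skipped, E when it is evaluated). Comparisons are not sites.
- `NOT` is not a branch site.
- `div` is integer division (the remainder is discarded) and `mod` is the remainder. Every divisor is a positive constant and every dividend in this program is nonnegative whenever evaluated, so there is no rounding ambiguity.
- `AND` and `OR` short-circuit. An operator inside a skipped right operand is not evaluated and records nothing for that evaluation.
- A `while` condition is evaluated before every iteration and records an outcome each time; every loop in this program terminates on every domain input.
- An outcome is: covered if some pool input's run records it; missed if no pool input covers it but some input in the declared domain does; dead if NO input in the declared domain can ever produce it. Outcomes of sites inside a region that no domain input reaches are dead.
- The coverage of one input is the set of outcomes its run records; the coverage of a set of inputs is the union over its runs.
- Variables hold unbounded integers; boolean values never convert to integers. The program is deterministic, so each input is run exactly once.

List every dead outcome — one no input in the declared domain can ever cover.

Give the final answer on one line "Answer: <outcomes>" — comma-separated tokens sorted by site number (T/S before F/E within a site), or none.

running all 60 domain inputs and tallying outcomes:
  reachable outcomes have witnesses, e.g. B1=T (e.g. h=3, n=1), B1=F (e.g. h=4, n=1), B2=T (e.g. h=4, n=1), B2=F (e.g. h=6, n=1)

Answer: none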